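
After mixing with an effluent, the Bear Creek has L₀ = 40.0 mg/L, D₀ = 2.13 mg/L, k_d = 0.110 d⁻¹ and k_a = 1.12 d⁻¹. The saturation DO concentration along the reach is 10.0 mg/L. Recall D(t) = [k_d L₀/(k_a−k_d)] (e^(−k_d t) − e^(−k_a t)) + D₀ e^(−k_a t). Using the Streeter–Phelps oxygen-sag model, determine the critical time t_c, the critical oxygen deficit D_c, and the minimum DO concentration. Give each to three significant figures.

At the critical point dD/dt = 0, so k_d L₀ e^(−k_d t) = k_a D. Substituting D(t) from the Streeter–Phelps equation and solving for t gives
t_c = ln[(k_a/k_d)(1 − D₀(k_a−k_d)/(k_d L₀))] / (k_a−k_d).
Here k_a−k_d = 1.010 d⁻¹ and 1 − D₀(k_a−k_d)/(k_d L₀) = 1 − 2.13×1.010/(0.110×40.0) = 0.5111, so
t_c = ln(10.18 × 0.5111) / 1.010 = 1.649 / 1.010 = 1.633 d.
D_c = (k_d/k_a) L₀ e^(−k_d t_c) = (0.110/1.12) × 40.0 × e^(−0.110×1.633) = 0.09821 × 40.0 × 0.8356 = 3.283 mg/L.
Minimum DO = C_s − D_c = 10.0 − 3.283 = 6.717 mg/L.

t_c ≈ 1.63 d; D_c ≈ 3.28 mg/L; min DO ≈ 6.72 mg/L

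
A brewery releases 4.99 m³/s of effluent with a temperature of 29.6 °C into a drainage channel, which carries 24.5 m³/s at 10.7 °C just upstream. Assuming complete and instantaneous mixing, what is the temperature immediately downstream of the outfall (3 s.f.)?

13.9 °C

Flow-weighted mixing: C = (Q_r C_r + Q_w C_w)/(Q_r + Q_w)
= (24.5×10.7 + 4.99×29.6)/(24.5 + 4.99) = 409.9/29.49 = 13.90 °C.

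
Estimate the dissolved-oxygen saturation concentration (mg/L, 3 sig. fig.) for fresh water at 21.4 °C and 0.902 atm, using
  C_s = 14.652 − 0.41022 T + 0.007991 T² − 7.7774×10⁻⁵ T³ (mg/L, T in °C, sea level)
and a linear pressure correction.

C_s ≈ 7.91 mg/L

At sea level: C_s = 14.652 − 0.41022×21.4 + 0.007991×21.4² − 7.7774×10⁻⁵×21.4³ = 8.771 mg/L.
Pressure correction: C_s' = 8.771 × 0.902 = 7.911 mg/L.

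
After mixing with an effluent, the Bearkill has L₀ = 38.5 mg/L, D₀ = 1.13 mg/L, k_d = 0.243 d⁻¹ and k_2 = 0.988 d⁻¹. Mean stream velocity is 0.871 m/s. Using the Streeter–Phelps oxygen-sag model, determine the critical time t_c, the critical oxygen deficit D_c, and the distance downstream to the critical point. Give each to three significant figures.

t_c = [1/(k_2−k_d)] ln[(k_2/k_d)(1 − D₀(k_2−k_d)/(k_d L₀))]
= [1/(0.988−0.243)] ln[(0.988/0.243)(1 − 1.13×0.7450/(0.243×38.5))]
= (1/0.7450) ln[4.066 × 0.9100] = 1.342 × ln(3.700) = 1.342 × 1.308 = 1.756 d.
L(t_c) = L₀ e^(−k_d t_c) = 38.5 × 0.6526 = 25.13 mg/L, and at the critical point k_2 D_c = k_d L, so D_c = (0.243/0.988) × 25.13 = 6.180 mg/L.
x_c = v t_c = 0.871 m/s × 1.756 d × 86400 s/d = 132200 m ≈ 132 km.

t_c ≈ 1.76 d; D_c ≈ 6.18 mg/L; x_c ≈ 132 km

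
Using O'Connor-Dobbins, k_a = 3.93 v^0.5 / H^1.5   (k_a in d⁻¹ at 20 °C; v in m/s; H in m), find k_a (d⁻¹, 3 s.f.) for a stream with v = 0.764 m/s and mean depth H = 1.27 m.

k_a ≈ 2.40 d⁻¹

k_a = 3.93 × 0.764^0.5 / 1.27^1.5 = 3.93 × 0.8741 / 1.431 = 2.400 d⁻¹.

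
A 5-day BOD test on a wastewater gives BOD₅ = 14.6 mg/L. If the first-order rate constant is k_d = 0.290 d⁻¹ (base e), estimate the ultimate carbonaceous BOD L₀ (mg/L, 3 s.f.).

BOD₅ = L₀(1 − e^(−5k_d)) ⇒ L₀ = BOD₅ / (1 − e^(−5×0.290))
= 14.6 / (1 − 0.2346) = 14.6 / 0.7654 = 19.07 mg/L.

L₀ ≈ 19.1 mg/L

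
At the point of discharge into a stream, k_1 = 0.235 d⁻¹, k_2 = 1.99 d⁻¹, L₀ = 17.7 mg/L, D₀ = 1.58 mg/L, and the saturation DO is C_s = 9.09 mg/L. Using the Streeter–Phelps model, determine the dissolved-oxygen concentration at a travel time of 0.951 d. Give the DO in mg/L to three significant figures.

k_1 L₀/(k_2−k_1) = 0.235×17.7/(1.99−0.235) = 4.159/1.755 = 2.370 mg/L.
e^(−k_1 t) = e^(−0.235×0.9510) = 0.7997; e^(−k_2 t) = e^(−1.99×0.9510) = 0.1507.
D = 2.370 × (0.7997 − 0.1507) + 1.58 × 0.1507 = 1.538 + 0.2381 = 1.776 mg/L.
DO = C_s − D = 9.09 − 1.776 = 7.314 mg/L.

DO ≈ 7.31 mg/L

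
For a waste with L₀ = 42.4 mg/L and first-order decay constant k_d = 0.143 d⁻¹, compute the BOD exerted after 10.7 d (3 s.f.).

y_t = L₀(1 − e^(−k_d t)) = 42.4 × (1 − e^(−0.143×10.7))
= 42.4 × (1 − 0.2165) = 42.4 × 0.7835 = 33.22 mg/L.

y ≈ 33.2 mg/L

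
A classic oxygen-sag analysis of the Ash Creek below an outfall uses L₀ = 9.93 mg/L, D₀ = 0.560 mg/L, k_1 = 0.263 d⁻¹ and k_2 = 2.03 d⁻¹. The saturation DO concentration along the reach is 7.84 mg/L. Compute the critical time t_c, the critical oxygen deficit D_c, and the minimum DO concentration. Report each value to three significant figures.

t_c ≈ 0.887 d; D_c ≈ 1.02 mg/L; min DO ≈ 6.82 mg/L

At the critical point dD/dt = 0, so k_1 L₀ e^(−k_1 t) = k_2 D. Substituting D(t) from the Streeter–Phelps equation and solving for t gives
t_c = ln[(k_2/k_1)(1 − D₀(k_2−k_1)/(k_1 L₀))] / (k_2−k_1).
Here k_2−k_1 = 1.767 d⁻¹ and 1 − D₀(k_2−k_1)/(k_1 L₀) = 1 − 0.560×1.767/(0.263×9.93) = 0.6211, so
t_c = ln(7.719 × 0.6211) / 1.767 = 1.567 / 1.767 = 0.8870 d.
L(t_c) = L₀ e^(−k_1 t_c) = 9.93 × 0.7919 = 7.864 mg/L, and at the critical point k_2 D_c = k_1 L, so D_c = (0.263/2.03) × 7.864 = 1.019 mg/L.
Minimum DO = C_s − D_c = 7.84 − 1.019 = 6.821 mg/L.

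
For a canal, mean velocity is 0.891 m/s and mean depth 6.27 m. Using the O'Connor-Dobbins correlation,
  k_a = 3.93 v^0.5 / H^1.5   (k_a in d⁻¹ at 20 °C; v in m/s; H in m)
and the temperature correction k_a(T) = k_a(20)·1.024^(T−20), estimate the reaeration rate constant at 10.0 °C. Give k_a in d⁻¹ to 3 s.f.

k_a(20) = 3.93 × 0.891^0.5 / 6.27^1.5 = 3.93 × 0.9439 / 15.70 = 0.2363 d⁻¹.
k_a(10.0) = 0.2363 × 1.024^(10.0−20) = 0.2363 × 0.7889 = 0.1864 d⁻¹.

k_a ≈ 0.186 d⁻¹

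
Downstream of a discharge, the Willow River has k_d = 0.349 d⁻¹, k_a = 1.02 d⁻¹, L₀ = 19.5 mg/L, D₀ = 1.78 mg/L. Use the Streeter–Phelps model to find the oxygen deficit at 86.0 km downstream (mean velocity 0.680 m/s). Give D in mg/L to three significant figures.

Travel time t = x/v = 86.0 km / (0.680 m/s) = 86000 m / 0.680 m/s = 126500 s = 1.464 d.
k_d L₀/(k_a−k_d) = 0.349×19.5/(1.02−0.349) = 6.805/0.6710 = 10.14 mg/L.
e^(−k_d t) = e^(−0.349×1.464) = 0.6000; e^(−k_a t) = e^(−1.02×1.464) = 0.2247.
D = 10.14 × (0.6000 − 0.2247) + 1.78 × 0.2247 = 3.806 + 0.3999 = 4.206 mg/L.

D ≈ 4.21 mg/L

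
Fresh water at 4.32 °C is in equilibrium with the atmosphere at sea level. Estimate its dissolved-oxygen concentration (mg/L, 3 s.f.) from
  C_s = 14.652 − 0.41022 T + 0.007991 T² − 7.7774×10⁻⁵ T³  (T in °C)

C_s ≈ 13.0 mg/L

C_s = 14.652 − 0.41022×4.32 + 0.007991×4.32² − 7.7774×10⁻⁵×4.32³ = 13.02 mg/L.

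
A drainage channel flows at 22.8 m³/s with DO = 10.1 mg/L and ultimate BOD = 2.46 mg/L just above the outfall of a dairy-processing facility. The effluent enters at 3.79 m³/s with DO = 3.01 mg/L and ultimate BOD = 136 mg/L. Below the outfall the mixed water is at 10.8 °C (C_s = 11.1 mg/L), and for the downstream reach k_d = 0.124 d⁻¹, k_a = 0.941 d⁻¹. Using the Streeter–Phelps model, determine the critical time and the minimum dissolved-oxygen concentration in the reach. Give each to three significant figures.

Mixed DO = (22.8×10.1 + 3.79×3.01)/(22.8+3.79) = 241.7/26.59 = 9.089 mg/L.
Mixed L₀ = (22.8×2.46 + 3.79×136)/(26.59) = 571.5/26.59 = 21.49 mg/L.
Initial deficit D₀ = C_s − DO₀ = 11.1 − 9.089 = 2.011 mg/L.
t_c = (1/0.8170) ln[(0.941/0.124)(1 − 2.011×0.8170/(0.124×21.49))] = 1.224 × ln(2.912) = 1.308 d.
D_c = (0.124/0.941) × 21.49 × e^(−0.124×1.308) = 0.1318 × 21.49 × 0.8503 = 2.408 mg/L.
Minimum DO = 11.1 − 2.408 = 8.692 mg/L.

t_c ≈ 1.31 d; minimum DO ≈ 8.69 mg/L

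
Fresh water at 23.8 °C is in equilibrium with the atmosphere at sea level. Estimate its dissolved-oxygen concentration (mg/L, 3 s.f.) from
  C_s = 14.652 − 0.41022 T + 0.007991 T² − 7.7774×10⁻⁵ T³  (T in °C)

C_s ≈ 8.37 mg/L

C_s = 14.652 − 0.41022×23.8 + 0.007991×23.8² − 7.7774×10⁻⁵×23.8³ = 8.367 mg/L.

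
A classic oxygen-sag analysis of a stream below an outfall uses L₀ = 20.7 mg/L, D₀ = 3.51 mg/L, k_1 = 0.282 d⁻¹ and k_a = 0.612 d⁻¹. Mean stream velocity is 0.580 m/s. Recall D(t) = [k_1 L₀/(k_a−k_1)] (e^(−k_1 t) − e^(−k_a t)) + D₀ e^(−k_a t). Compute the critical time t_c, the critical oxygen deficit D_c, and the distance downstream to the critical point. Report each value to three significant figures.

At the critical point dD/dt = 0, so k_1 L₀ e^(−k_1 t) = k_a D. Substituting D(t) from the Streeter–Phelps equation and solving for t gives
t_c = ln[(k_a/k_1)(1 − D₀(k_a−k_1)/(k_1 L₀))] / (k_a−k_1).
Here k_a−k_1 = 0.3300 d⁻¹ and 1 − D₀(k_a−k_1)/(k_1 L₀) = 1 − 3.51×0.3300/(0.282×20.7) = 0.8016, so
t_c = ln(2.170 × 0.8016) / 0.3300 = 0.5536 / 0.3300 = 1.678 d.
D_c = (k_1/k_a) L₀ e^(−k_1 t_c) = (0.282/0.612) × 20.7 × e^(−0.282×1.678) = 0.4608 × 20.7 × 0.6231 = 5.943 mg/L.
x_c = v t_c = 0.580 m/s × 1.678 d × 86400 s/d = 84070 m ≈ 84.1 km.

t_c ≈ 1.68 d; D_c ≈ 5.94 mg/L; x_c ≈ 84.1 km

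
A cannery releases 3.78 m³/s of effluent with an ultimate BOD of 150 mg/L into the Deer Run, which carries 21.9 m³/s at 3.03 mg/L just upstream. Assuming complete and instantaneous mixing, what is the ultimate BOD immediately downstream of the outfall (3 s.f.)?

24.7 mg/L

Flow-weighted mixing: C = (Q_r C_r + Q_w C_w)/(Q_r + Q_w)
= (21.9×3.03 + 3.78×150)/(21.9 + 3.78) = 633.4/25.68 = 24.66 mg/L.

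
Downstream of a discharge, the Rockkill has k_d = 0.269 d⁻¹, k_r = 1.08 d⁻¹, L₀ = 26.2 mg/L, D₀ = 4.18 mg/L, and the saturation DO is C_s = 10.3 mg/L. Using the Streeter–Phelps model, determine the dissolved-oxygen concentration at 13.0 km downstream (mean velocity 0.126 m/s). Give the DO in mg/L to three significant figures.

Travel time t = x/v = 13.0 km / (0.126 m/s) = 13000 m / 0.126 m/s = 103200 s = 1.194 d.
k_d L₀/(k_r−k_d) = 0.269×26.2/(1.08−0.269) = 7.048/0.8110 = 8.690 mg/L.
e^(−k_d t) = e^(−0.269×1.194) = 0.7253; e^(−k_r t) = e^(−1.08×1.194) = 0.2754.
D = 8.690 × (0.7253 − 0.2754) + 4.18 × 0.2754 = 3.910 + 1.151 = 5.061 mg/L.
DO = C_s − D = 10.3 − 5.061 = 5.239 mg/L.

DO ≈ 5.24 mg/L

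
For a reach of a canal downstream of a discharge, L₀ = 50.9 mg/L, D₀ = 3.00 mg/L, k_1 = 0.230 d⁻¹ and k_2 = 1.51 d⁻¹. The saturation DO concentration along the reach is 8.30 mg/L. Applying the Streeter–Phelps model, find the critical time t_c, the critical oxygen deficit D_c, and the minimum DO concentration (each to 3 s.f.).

t_c = [1/(k_2−k_1)] ln[(k_2/k_1)(1 − D₀(k_2−k_1)/(k_1 L₀))]
= [1/(1.51−0.230)] ln[(1.51/0.230)(1 − 3.00×1.280/(0.230×50.9))]
= (1/1.280) ln[6.565 × 0.6720] = 0.7812 × ln(4.412) = 0.7812 × 1.484 = 1.160 d.
L(t_c) = L₀ e^(−k_1 t_c) = 50.9 × 0.7659 = 38.98 mg/L, and at the critical point k_2 D_c = k_1 L, so D_c = (0.230/1.51) × 38.98 = 5.938 mg/L.
Minimum DO = C_s − D_c = 8.30 − 5.938 = 2.362 mg/L.

t_c ≈ 1.16 d; D_c ≈ 5.94 mg/L; min DO ≈ 2.36 mg/L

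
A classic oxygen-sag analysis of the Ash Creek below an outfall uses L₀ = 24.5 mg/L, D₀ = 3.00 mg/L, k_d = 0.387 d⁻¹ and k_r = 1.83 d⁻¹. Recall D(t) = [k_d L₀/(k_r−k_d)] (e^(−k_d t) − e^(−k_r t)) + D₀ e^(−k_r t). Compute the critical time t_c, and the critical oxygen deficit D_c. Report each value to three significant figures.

With k_r/k_d = 4.729 and 1 − D₀(k_r−k_d)/(k_d L₀) = 0.5434,
t_c = ln(4.729 × 0.5434) / (1.83 − 0.387) = ln(2.570) / 1.443 = 0.9438/1.443 = 0.6540 d.
L(t_c) = L₀ e^(−k_d t_c) = 24.5 × 0.7764 = 19.02 mg/L, and at the critical point k_r D_c = k_d L, so D_c = (0.387/1.83) × 19.02 = 4.023 mg/L.

t_c ≈ 0.654 d; D_c ≈ 4.02 mg/L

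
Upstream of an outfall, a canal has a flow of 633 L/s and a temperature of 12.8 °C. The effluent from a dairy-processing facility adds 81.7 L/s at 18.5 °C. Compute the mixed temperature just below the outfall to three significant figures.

Flow-weighted mixing: C = (Q_r C_r + Q_w C_w)/(Q_r + Q_w)
= (633×12.8 + 81.7×18.5)/(633 + 81.7) = 9614/714.7 = 13.45 °C.

13.5 °C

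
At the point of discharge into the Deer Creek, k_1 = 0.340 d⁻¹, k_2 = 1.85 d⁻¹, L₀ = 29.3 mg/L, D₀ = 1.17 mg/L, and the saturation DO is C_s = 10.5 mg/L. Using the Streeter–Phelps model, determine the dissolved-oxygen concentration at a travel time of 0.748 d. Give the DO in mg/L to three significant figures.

k_1 L₀/(k_2−k_1) = 0.340×29.3/(1.85−0.340) = 9.962/1.510 = 6.597 mg/L.
e^(−k_1 t) = e^(−0.340×0.7480) = 0.7754; e^(−k_2 t) = e^(−1.85×0.7480) = 0.2506.
D = 6.597 × (0.7754 − 0.2506) + 1.17 × 0.2506 = 3.462 + 0.2932 = 3.756 mg/L.
DO = C_s − D = 10.5 − 3.756 = 6.744 mg/L.

DO ≈ 6.74 mg/L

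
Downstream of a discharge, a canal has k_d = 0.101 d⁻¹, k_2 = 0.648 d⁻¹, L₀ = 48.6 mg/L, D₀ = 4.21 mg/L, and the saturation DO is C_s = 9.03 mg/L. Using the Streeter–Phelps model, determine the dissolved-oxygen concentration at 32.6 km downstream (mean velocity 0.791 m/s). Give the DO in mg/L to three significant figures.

DO ≈ 3.98 mg/L

Travel time t = x/v = 32.6 km / (0.791 m/s) = 32600 m / 0.791 m/s = 41210 s = 0.4770 d.
k_d L₀/(k_2−k_d) = 0.101×48.6/(0.648−0.101) = 4.909/0.5470 = 8.974 mg/L.
e^(−k_d t) = e^(−0.101×0.4770) = 0.9530; e^(−k_2 t) = e^(−0.648×0.4770) = 0.7341.
D = 8.974 × (0.9530 − 0.7341) + 4.21 × 0.7341 = 1.964 + 3.091 = 5.055 mg/L.
DO = C_s − D = 9.03 − 5.055 = 3.975 mg/L.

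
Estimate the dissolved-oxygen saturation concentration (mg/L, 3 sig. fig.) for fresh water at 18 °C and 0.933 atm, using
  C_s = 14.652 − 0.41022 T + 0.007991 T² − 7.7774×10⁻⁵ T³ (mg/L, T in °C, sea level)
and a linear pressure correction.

At sea level: C_s = 14.652 − 0.41022×18 + 0.007991×18² − 7.7774×10⁻⁵×18³ = 9.404 mg/L.
Pressure correction: C_s' = 9.404 × 0.933 = 8.774 mg/L.

C_s ≈ 8.77 mg/L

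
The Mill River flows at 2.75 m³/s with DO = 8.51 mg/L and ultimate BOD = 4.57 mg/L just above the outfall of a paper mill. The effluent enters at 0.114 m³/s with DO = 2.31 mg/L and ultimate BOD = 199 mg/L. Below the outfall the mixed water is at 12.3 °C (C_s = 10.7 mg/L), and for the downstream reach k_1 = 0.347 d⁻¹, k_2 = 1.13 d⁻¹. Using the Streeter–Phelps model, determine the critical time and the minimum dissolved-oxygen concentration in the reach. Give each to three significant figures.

Mixed DO = (2.75×8.51 + 0.114×2.31)/(2.75+0.114) = 23.67/2.864 = 8.263 mg/L.
Mixed L₀ = (2.75×4.57 + 0.114×199)/(2.864) = 35.25/2.864 = 12.31 mg/L.
Initial deficit D₀ = C_s − DO₀ = 10.7 − 8.263 = 2.437 mg/L.
t_c = (1/0.7830) ln[(1.13/0.347)(1 − 2.437×0.7830/(0.347×12.31))] = 1.277 × ln(1.802) = 0.7520 d.
D_c = (0.347/1.13) × 12.31 × e^(−0.347×0.7520) = 0.3071 × 12.31 × 0.7703 = 2.912 mg/L.
Minimum DO = 10.7 − 2.912 = 7.788 mg/L.

t_c ≈ 0.752 d; minimum DO ≈ 7.79 mg/L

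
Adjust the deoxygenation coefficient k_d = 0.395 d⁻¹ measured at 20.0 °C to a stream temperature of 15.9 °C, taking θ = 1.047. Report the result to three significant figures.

k_d(T₂) = k_d(T₁) · θ^(T₂−T₁) = 0.395 × 1.047^(15.9−20.0)
= 0.395 × 1.047^-4.10 = 0.395 × 0.8284 = 0.3272 d⁻¹.

k_d ≈ 0.327 d⁻¹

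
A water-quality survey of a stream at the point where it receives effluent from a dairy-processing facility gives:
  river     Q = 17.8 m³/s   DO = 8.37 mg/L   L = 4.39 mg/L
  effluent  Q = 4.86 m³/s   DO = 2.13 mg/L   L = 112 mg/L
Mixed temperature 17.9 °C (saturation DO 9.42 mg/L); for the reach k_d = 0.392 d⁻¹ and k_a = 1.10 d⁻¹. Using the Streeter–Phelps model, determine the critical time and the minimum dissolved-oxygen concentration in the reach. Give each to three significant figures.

Mixed DO = (17.8×8.37 + 4.86×2.13)/(17.8+4.86) = 159.3/22.66 = 7.032 mg/L.
Mixed L₀ = (17.8×4.39 + 4.86×112)/(22.66) = 622.5/22.66 = 27.47 mg/L.
Initial deficit D₀ = C_s − DO₀ = 9.42 − 7.032 = 2.388 mg/L.
t_c = (1/0.7080) ln[(1.10/0.392)(1 − 2.388×0.7080/(0.392×27.47))] = 1.412 × ln(2.365) = 1.216 d.
D_c = (0.392/1.10) × 27.47 × e^(−0.392×1.216) = 0.3564 × 27.47 × 0.6208 = 6.077 mg/L.
Minimum DO = 9.42 − 6.077 = 3.343 mg/L.

t_c ≈ 1.22 d; minimum DO ≈ 3.34 mg/L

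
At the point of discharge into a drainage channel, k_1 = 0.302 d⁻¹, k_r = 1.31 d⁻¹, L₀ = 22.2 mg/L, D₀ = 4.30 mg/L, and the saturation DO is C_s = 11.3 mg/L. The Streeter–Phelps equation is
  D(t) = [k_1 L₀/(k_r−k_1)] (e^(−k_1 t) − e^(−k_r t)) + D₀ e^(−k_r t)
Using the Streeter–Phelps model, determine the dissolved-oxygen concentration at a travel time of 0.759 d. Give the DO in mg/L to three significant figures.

k_1 L₀/(k_r−k_1) = 0.302×22.2/(1.31−0.302) = 6.704/1.008 = 6.651 mg/L.
e^(−k_1 t) = e^(−0.302×0.7590) = 0.7952; e^(−k_r t) = e^(−1.31×0.7590) = 0.3700.
D = 6.651 × (0.7952 − 0.3700) + 4.30 × 0.3700 = 2.828 + 1.591 = 4.419 mg/L.
DO = C_s − D = 11.3 − 4.419 = 6.881 mg/L.

DO ≈ 6.88 mg/L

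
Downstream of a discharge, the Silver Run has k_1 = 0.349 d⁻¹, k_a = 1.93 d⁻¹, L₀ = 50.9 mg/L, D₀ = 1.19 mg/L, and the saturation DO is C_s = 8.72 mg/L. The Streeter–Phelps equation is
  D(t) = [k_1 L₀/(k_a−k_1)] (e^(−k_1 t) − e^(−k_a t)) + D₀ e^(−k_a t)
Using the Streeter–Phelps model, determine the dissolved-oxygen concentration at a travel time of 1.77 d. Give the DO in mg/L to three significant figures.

DO ≈ 2.99 mg/L

k_1 L₀/(k_a−k_1) = 0.349×50.9/(1.93−0.349) = 17.76/1.581 = 11.24 mg/L.
e^(−k_1 t) = e^(−0.349×1.770) = 0.5392; e^(−k_a t) = e^(−1.93×1.770) = 0.03284.
D = 11.24 × (0.5392 − 0.03284) + 1.19 × 0.03284 = 5.689 + 0.03908 = 5.728 mg/L.
DO = C_s − D = 8.72 − 5.728 = 2.992 mg/L.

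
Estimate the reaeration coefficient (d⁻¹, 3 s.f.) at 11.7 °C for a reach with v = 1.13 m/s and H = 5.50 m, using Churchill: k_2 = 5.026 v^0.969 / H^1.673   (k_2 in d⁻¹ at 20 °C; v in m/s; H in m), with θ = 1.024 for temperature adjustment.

k_2(20) = 5.026 × 1.13^0.969 / 5.50^1.673 = 5.026 × 1.126 / 17.32 = 0.3266 d⁻¹.
k_2(11.7) = 0.3266 × 1.024^(11.7−20) = 0.3266 × 0.8213 = 0.2682 d⁻¹.

k_2 ≈ 0.268 d⁻¹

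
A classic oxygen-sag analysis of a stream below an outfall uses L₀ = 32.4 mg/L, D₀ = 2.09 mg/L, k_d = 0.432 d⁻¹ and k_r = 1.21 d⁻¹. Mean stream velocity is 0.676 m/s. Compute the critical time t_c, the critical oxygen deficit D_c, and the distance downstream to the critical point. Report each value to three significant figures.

At the critical point dD/dt = 0, so k_d L₀ e^(−k_d t) = k_r D. Substituting D(t) from the Streeter–Phelps equation and solving for t gives
t_c = ln[(k_r/k_d)(1 − D₀(k_r−k_d)/(k_d L₀))] / (k_r−k_d).
Here k_r−k_d = 0.7780 d⁻¹ and 1 − D₀(k_r−k_d)/(k_d L₀) = 1 − 2.09×0.7780/(0.432×32.4) = 0.8838, so
t_c = ln(2.801 × 0.8838) / 0.7780 = 0.9065 / 0.7780 = 1.165 d.
D_c = (k_d/k_r) L₀ e^(−k_d t_c) = (0.432/1.21) × 32.4 × e^(−0.432×1.165) = 0.3570 × 32.4 × 0.6045 = 6.993 mg/L.
x_c = v t_c = 0.676 m/s × 1.165 d × 86400 s/d = 68050 m ≈ 68.1 km.

t_c ≈ 1.17 d; D_c ≈ 6.99 mg/L; x_c ≈ 68.1 km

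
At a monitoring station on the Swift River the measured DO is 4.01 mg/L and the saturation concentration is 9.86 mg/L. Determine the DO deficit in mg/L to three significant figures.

D = C_s − C = 9.86 − 4.01 = 5.85 mg/L.

D ≈ 5.85 mg/L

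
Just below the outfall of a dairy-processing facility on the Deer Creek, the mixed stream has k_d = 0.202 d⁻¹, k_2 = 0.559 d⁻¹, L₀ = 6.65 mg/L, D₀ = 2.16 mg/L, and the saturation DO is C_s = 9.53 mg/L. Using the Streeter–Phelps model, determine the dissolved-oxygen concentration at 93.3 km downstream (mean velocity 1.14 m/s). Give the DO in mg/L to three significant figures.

Travel time t = x/v = 93.3 km / (1.14 m/s) = 93300 m / 1.14 m/s = 81840 s = 0.9472 d.
k_d L₀/(k_2−k_d) = 0.202×6.65/(0.559−0.202) = 1.343/0.3570 = 3.763 mg/L.
e^(−k_d t) = e^(−0.202×0.9472) = 0.8258; e^(−k_2 t) = e^(−0.559×0.9472) = 0.5889.
D = 3.763 × (0.8258 − 0.5889) + 2.16 × 0.5889 = 0.8916 + 1.272 = 2.164 mg/L.
DO = C_s − D = 9.53 − 2.164 = 7.366 mg/L.

DO ≈ 7.37 mg/L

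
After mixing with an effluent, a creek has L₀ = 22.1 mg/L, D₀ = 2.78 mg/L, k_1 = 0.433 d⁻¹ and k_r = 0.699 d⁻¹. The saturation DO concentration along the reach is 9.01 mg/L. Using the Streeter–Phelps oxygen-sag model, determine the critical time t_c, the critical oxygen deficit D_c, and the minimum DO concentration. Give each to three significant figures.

t_c ≈ 1.50 d; D_c ≈ 7.16 mg/L; min DO ≈ 1.85 mg/L

t_c = [1/(k_r−k_1)] ln[(k_r/k_1)(1 − D₀(k_r−k_1)/(k_1 L₀))]
= [1/(0.699−0.433)] ln[(0.699/0.433)(1 − 2.78×0.2660/(0.433×22.1))]
= (1/0.2660) ln[1.614 × 0.9227] = 3.759 × ln(1.490) = 3.759 × 0.3985 = 1.498 d.
L(t_c) = L₀ e^(−k_1 t_c) = 22.1 × 0.5227 = 11.55 mg/L, and at the critical point k_r D_c = k_1 L, so D_c = (0.433/0.699) × 11.55 = 7.156 mg/L.
Minimum DO = C_s − D_c = 9.01 − 7.156 = 1.854 mg/L.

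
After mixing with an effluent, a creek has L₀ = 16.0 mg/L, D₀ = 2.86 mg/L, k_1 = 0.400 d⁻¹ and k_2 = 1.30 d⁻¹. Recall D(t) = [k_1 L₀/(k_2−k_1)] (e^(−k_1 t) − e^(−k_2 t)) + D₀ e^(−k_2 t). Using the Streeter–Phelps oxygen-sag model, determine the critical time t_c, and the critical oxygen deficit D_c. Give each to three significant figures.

With k_2/k_1 = 3.250 and 1 − D₀(k_2−k_1)/(k_1 L₀) = 0.5978,
t_c = ln(3.250 × 0.5978) / (1.30 − 0.400) = ln(1.943) / 0.9000 = 0.6642/0.9000 = 0.7380 d.
D_c = (k_1/k_2) L₀ e^(−k_1 t_c) = (0.400/1.30) × 16.0 × e^(−0.400×0.7380) = 0.3077 × 16.0 × 0.7444 = 3.665 mg/L.

t_c ≈ 0.738 d; D_c ≈ 3.66 mg/L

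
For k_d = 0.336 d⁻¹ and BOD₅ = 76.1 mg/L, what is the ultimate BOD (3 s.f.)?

L₀ ≈ 93.5 mg/L

BOD₅ = L₀(1 − e^(−5k_d)) ⇒ L₀ = BOD₅ / (1 − e^(−5×0.336))
= 76.1 / (1 − 0.1864) = 76.1 / 0.8136 = 93.53 mg/L.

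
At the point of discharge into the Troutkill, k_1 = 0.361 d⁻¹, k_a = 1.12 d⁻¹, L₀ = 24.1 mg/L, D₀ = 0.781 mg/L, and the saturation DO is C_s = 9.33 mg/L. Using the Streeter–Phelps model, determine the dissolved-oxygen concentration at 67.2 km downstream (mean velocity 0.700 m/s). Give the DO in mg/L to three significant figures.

Travel time t = x/v = 67.2 km / (0.700 m/s) = 67200 m / 0.700 m/s = 96000 s = 1.111 d.
k_1 L₀/(k_a−k_1) = 0.361×24.1/(1.12−0.361) = 8.700/0.7590 = 11.46 mg/L.
e^(−k_1 t) = e^(−0.361×1.111) = 0.6696; e^(−k_a t) = e^(−1.12×1.111) = 0.2881.
D = 11.46 × (0.6696 − 0.2881) + 0.781 × 0.2881 = 4.373 + 0.2250 = 4.598 mg/L.
DO = C_s − D = 9.33 − 4.598 = 4.732 mg/L.

DO ≈ 4.73 mg/L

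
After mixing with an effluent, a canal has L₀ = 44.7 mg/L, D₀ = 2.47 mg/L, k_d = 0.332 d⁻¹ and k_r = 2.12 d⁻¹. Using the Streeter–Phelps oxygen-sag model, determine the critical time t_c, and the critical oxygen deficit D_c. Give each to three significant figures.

t_c = [1/(k_r−k_d)] ln[(k_r/k_d)(1 − D₀(k_r−k_d)/(k_d L₀))]
= [1/(2.12−0.332)] ln[(2.12/0.332)(1 − 2.47×1.788/(0.332×44.7))]
= (1/1.788) ln[6.386 × 0.7024] = 0.5593 × ln(4.485) = 0.5593 × 1.501 = 0.8394 d.
D_c = (k_d/k_r) L₀ e^(−k_d t_c) = (0.332/2.12) × 44.7 × e^(−0.332×0.8394) = 0.1566 × 44.7 × 0.7568 = 5.298 mg/L.

t_c ≈ 0.839 d; D_c ≈ 5.30 mg/L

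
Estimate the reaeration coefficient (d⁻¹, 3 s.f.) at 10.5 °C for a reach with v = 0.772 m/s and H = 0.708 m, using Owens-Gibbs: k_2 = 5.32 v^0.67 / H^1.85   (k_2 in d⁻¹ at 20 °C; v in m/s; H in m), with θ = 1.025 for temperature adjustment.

k_2(20) = 5.32 × 0.772^0.67 / 0.708^1.85 = 5.32 × 0.8408 / 0.5279 = 8.473 d⁻¹.
k_2(10.5) = 8.473 × 1.025^(10.5−20) = 8.473 × 0.7909 = 6.702 d⁻¹.

k_2 ≈ 6.70 d⁻¹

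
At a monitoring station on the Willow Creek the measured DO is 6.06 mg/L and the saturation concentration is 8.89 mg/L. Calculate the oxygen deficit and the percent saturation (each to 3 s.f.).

D ≈ 2.83 mg/L; 68.2 % saturation

D = C_s − C = 8.89 − 6.06 = 2.83 mg/L.
% saturation = 6.06/8.89 × 100 = 68.2 %.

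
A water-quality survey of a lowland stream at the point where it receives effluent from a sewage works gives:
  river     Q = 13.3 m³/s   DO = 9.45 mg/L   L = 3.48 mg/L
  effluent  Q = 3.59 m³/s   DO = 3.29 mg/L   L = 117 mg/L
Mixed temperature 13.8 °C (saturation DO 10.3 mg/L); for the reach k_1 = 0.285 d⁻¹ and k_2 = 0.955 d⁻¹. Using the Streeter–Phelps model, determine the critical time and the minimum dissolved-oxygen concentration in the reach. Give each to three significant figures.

Mixed DO = (13.3×9.45 + 3.59×3.29)/(13.3+3.59) = 137.5/16.89 = 8.141 mg/L.
Mixed L₀ = (13.3×3.48 + 3.59×117)/(16.89) = 466.3/16.89 = 27.61 mg/L.
Initial deficit D₀ = C_s − DO₀ = 10.3 − 8.141 = 2.159 mg/L.
t_c = (1/0.6700) ln[(0.955/0.285)(1 − 2.159×0.6700/(0.285×27.61))] = 1.493 × ln(2.735) = 1.502 d.
D_c = (0.285/0.955) × 27.61 × e^(−0.285×1.502) = 0.2984 × 27.61 × 0.6518 = 5.371 mg/L.
Minimum DO = 10.3 − 5.371 = 4.929 mg/L.

t_c ≈ 1.50 d; minimum DO ≈ 4.93 mg/L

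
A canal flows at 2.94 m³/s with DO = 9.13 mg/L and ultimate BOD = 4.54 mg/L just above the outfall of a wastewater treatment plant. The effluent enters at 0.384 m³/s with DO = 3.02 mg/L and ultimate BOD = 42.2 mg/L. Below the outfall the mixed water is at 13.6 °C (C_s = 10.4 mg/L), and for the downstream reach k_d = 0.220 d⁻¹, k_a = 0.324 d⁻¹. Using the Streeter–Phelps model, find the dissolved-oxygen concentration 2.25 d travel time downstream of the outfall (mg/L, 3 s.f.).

Mixed DO = (2.94×9.13 + 0.384×3.02)/(2.94+0.384) = 28.00/3.324 = 8.424 mg/L.
Mixed L₀ = (2.94×4.54 + 0.384×42.2)/(3.324) = 29.55/3.324 = 8.891 mg/L.
Initial deficit D₀ = C_s − DO₀ = 10.4 − 8.424 = 1.976 mg/L.
D(2.25) = [0.220×8.891/(0.324−0.220)](e^(−0.220×2.25) − e^(−0.324×2.25)) + 1.976 e^(−0.324×2.25)
= 18.81 × (0.6096 − 0.4824) + 1.976 × 0.4824 = 3.345 mg/L.
DO = 10.4 − 3.345 = 7.055 mg/L.

DO ≈ 7.05 mg/L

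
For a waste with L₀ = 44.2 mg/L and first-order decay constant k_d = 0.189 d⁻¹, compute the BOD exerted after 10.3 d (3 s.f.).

y_t = L₀(1 − e^(−k_d t)) = 44.2 × (1 − e^(−0.189×10.3))
= 44.2 × (1 − 0.1427) = 44.2 × 0.8573 = 37.89 mg/L.

y ≈ 37.9 mg/L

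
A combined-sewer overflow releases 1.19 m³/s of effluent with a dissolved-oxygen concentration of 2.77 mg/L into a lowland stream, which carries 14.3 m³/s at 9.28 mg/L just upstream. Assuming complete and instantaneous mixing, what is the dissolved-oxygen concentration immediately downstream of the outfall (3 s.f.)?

8.78 mg/L

Flow-weighted mixing: C = (Q_r C_r + Q_w C_w)/(Q_r + Q_w)
= (14.3×9.28 + 1.19×2.77)/(14.3 + 1.19) = 136.0/15.49 = 8.780 mg/L.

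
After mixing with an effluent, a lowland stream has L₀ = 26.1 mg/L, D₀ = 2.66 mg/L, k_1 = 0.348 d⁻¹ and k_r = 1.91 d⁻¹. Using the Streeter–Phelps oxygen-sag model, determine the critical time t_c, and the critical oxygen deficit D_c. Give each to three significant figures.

With k_r/k_1 = 5.489 and 1 − D₀(k_r−k_1)/(k_1 L₀) = 0.5426,
t_c = ln(5.489 × 0.5426) / (1.91 − 0.348) = ln(2.978) / 1.562 = 1.091/1.562 = 0.6986 d.
L(t_c) = L₀ e^(−k_1 t_c) = 26.1 × 0.7842 = 20.47 mg/L, and at the critical point k_r D_c = k_1 L, so D_c = (0.348/1.91) × 20.47 = 3.729 mg/L.

t_c ≈ 0.699 d; D_c ≈ 3.73 mg/L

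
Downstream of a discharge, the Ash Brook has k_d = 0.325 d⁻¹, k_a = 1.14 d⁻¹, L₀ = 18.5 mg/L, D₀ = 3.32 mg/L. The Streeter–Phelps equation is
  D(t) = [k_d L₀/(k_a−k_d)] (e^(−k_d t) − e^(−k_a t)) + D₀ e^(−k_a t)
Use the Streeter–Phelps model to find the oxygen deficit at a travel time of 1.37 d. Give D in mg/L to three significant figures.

k_d L₀/(k_a−k_d) = 0.325×18.5/(1.14−0.325) = 6.013/0.8150 = 7.377 mg/L.
e^(−k_d t) = e^(−0.325×1.370) = 0.6407; e^(−k_a t) = e^(−1.14×1.370) = 0.2098.
D = 7.377 × (0.6407 − 0.2098) + 3.32 × 0.2098 = 3.179 + 0.6964 = 3.875 mg/L.

D ≈ 3.88 mg/L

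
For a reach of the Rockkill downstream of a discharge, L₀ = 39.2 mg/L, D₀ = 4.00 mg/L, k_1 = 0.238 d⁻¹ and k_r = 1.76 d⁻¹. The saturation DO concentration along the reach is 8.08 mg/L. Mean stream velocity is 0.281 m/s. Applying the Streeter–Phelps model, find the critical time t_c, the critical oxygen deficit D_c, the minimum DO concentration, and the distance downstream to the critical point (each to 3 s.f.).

t_c ≈ 0.620 d; D_c ≈ 4.57 mg/L; min DO ≈ 3.51 mg/L; x_c ≈ 15.1 km

At the critical point dD/dt = 0, so k_1 L₀ e^(−k_1 t) = k_r D. Substituting D(t) from the Streeter–Phelps equation and solving for t gives
t_c = ln[(k_r/k_1)(1 − D₀(k_r−k_1)/(k_1 L₀))] / (k_r−k_1).
Here k_r−k_1 = 1.522 d⁻¹ and 1 − D₀(k_r−k_1)/(k_1 L₀) = 1 − 4.00×1.522/(0.238×39.2) = 0.3475, so
t_c = ln(7.395 × 0.3475) / 1.522 = 0.9437 / 1.522 = 0.6200 d.
D_c = (k_1/k_r) L₀ e^(−k_1 t_c) = (0.238/1.76) × 39.2 × e^(−0.238×0.6200) = 0.1352 × 39.2 × 0.8628 = 4.574 mg/L.
Minimum DO = C_s − D_c = 8.08 − 4.574 = 3.506 mg/L.
x_c = v t_c = 0.281 m/s × 0.6200 d × 86400 s/d = 15050 m ≈ 15.1 km.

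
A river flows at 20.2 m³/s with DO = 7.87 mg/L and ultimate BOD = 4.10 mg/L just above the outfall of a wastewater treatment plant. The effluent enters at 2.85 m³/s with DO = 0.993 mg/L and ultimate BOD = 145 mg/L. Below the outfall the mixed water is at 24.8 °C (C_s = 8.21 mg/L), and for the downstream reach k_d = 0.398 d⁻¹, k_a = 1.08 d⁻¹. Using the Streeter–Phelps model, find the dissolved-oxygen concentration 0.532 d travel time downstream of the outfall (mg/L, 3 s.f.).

DO ≈ 4.45 mg/L

Mixed DO = (20.2×7.87 + 2.85×0.993)/(20.2+2.85) = 161.8/23.05 = 7.020 mg/L.
Mixed L₀ = (20.2×4.10 + 2.85×145)/(23.05) = 496.1/23.05 = 21.52 mg/L.
Initial deficit D₀ = C_s − DO₀ = 8.21 − 7.020 = 1.190 mg/L.
D(0.532) = [0.398×21.52/(1.08−0.398)](e^(−0.398×0.532) − e^(−1.08×0.532)) + 1.190 e^(−1.08×0.532)
= 12.56 × (0.8092 − 0.5630) + 1.190 × 0.5630 = 3.763 mg/L.
DO = 8.21 − 3.763 = 4.447 mg/L.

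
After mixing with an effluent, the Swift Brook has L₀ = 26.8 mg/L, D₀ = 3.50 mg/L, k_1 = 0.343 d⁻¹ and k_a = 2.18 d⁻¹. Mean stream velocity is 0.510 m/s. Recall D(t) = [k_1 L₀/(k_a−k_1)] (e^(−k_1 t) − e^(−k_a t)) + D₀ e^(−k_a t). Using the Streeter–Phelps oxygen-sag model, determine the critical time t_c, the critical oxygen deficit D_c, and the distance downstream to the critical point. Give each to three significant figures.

t_c ≈ 0.352 d; D_c ≈ 3.74 mg/L; x_c ≈ 15.5 km

At the critical point dD/dt = 0, so k_1 L₀ e^(−k_1 t) = k_a D. Substituting D(t) from the Streeter–Phelps equation and solving for t gives
t_c = ln[(k_a/k_1)(1 − D₀(k_a−k_1)/(k_1 L₀))] / (k_a−k_1).
Here k_a−k_1 = 1.837 d⁻¹ and 1 − D₀(k_a−k_1)/(k_1 L₀) = 1 − 3.50×1.837/(0.343×26.8) = 0.3006, so
t_c = ln(6.356 × 0.3006) / 1.837 = 0.6473 / 1.837 = 0.3523 d.
D_c = (k_1/k_a) L₀ e^(−k_1 t_c) = (0.343/2.18) × 26.8 × e^(−0.343×0.3523) = 0.1573 × 26.8 × 0.8862 = 3.737 mg/L.
x_c = v t_c = 0.510 m/s × 0.3523 d × 86400 s/d = 15530 m ≈ 15.5 km.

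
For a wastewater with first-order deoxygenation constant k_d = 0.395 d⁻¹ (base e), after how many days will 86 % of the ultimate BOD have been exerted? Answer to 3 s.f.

y/L₀ = 1 − e^(−k_d t) = 0.86 ⇒ e^(−k_d t) = 0.140
t = −ln(0.140) / 0.395 = 1.966 / 0.395 = 4.978 d.

t ≈ 4.98 d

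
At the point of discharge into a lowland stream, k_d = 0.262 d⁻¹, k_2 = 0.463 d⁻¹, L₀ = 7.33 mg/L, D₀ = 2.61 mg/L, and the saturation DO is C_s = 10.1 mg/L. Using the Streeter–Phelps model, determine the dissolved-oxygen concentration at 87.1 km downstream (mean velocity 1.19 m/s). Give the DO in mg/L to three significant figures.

Travel time t = x/v = 87.1 km / (1.19 m/s) = 87100 m / 1.19 m/s = 73190 s = 0.8471 d.
k_d L₀/(k_2−k_d) = 0.262×7.33/(0.463−0.262) = 1.920/0.2010 = 9.555 mg/L.
e^(−k_d t) = e^(−0.262×0.8471) = 0.8010; e^(−k_2 t) = e^(−0.463×0.8471) = 0.6756.
D = 9.555 × (0.8010 − 0.6756) + 2.61 × 0.6756 = 1.198 + 1.763 = 2.961 mg/L.
DO = C_s − D = 10.1 − 2.961 = 7.139 mg/L.

DO ≈ 7.14 mg/L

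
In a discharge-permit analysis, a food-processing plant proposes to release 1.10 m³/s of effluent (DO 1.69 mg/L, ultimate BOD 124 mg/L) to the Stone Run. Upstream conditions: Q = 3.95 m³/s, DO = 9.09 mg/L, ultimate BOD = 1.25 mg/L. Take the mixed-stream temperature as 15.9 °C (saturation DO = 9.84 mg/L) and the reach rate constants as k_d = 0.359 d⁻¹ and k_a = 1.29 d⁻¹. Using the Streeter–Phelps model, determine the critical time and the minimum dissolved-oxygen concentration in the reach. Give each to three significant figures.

t_c ≈ 1.11 d; minimum DO ≈ 4.61 mg/L

Mixed DO = (3.95×9.09 + 1.10×1.69)/(3.95+1.10) = 37.76/5.050 = 7.478 mg/L.
Mixed L₀ = (3.95×1.25 + 1.10×124)/(5.050) = 141.3/5.050 = 27.99 mg/L.
Initial deficit D₀ = C_s − DO₀ = 9.84 − 7.478 = 2.362 mg/L.
t_c = (1/0.9310) ln[(1.29/0.359)(1 − 2.362×0.9310/(0.359×27.99))] = 1.074 × ln(2.807) = 1.109 d.
D_c = (0.359/1.29) × 27.99 × e^(−0.359×1.109) = 0.2783 × 27.99 × 0.6717 = 5.232 mg/L.
Minimum DO = 9.84 − 5.232 = 4.608 mg/L.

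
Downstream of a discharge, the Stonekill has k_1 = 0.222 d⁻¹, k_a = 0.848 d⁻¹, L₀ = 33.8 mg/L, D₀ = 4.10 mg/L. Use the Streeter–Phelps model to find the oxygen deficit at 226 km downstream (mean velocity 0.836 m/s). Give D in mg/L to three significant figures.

D ≈ 5.43 mg/L

Travel time t = x/v = 226 km / (0.836 m/s) = 226000 m / 0.836 m/s = 270300 s = 3.129 d.
k_1 L₀/(k_a−k_1) = 0.222×33.8/(0.848−0.222) = 7.504/0.6260 = 11.99 mg/L.
e^(−k_1 t) = e^(−0.222×3.129) = 0.4993; e^(−k_a t) = e^(−0.848×3.129) = 0.07042.
D = 11.99 × (0.4993 − 0.07042) + 4.10 × 0.07042 = 5.140 + 0.2887 = 5.429 mg/L.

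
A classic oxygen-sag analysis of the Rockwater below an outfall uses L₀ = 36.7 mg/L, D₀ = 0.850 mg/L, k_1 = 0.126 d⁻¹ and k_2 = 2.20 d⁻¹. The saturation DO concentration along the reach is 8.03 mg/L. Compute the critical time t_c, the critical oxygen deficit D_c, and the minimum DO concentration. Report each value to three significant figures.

At the critical point dD/dt = 0, so k_1 L₀ e^(−k_1 t) = k_2 D. Substituting D(t) from the Streeter–Phelps equation and solving for t gives
t_c = ln[(k_2/k_1)(1 − D₀(k_2−k_1)/(k_1 L₀))] / (k_2−k_1).
Here k_2−k_1 = 2.074 d⁻¹ and 1 − D₀(k_2−k_1)/(k_1 L₀) = 1 − 0.850×2.074/(0.126×36.7) = 0.6188, so
t_c = ln(17.46 × 0.6188) / 2.074 = 2.380 / 2.074 = 1.147 d.
D_c = (k_1/k_2) L₀ e^(−k_1 t_c) = (0.126/2.20) × 36.7 × e^(−0.126×1.147) = 0.05727 × 36.7 × 0.8654 = 1.819 mg/L.
Minimum DO = C_s − D_c = 8.03 − 1.819 = 6.211 mg/L.

t_c ≈ 1.15 d; D_c ≈ 1.82 mg/L; min DO ≈ 6.21 mg/L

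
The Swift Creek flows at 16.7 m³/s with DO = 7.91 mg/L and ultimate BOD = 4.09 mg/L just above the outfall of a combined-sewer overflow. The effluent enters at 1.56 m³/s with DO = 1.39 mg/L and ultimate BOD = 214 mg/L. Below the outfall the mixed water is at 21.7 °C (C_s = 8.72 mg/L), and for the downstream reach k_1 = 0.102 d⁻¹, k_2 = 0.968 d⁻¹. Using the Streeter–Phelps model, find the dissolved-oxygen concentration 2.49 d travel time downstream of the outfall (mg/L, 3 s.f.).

DO ≈ 6.82 mg/L

Mixed DO = (16.7×7.91 + 1.56×1.39)/(16.7+1.56) = 134.3/18.26 = 7.353 mg/L.
Mixed L₀ = (16.7×4.09 + 1.56×214)/(18.26) = 402.1/18.26 = 22.02 mg/L.
Initial deficit D₀ = C_s − DO₀ = 8.72 − 7.353 = 1.367 mg/L.
D(2.49) = [0.102×22.02/(0.968−0.102)](e^(−0.102×2.49) − e^(−0.968×2.49)) + 1.367 e^(−0.968×2.49)
= 2.594 × (0.7757 − 0.08979) + 1.367 × 0.08979 = 1.902 mg/L.
DO = 8.72 − 1.902 = 6.818 mg/L.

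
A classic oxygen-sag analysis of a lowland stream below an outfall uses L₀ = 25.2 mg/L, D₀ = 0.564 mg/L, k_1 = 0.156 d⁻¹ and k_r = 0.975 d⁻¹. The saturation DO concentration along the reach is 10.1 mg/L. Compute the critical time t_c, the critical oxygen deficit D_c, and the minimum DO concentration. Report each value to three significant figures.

At the critical point dD/dt = 0, so k_1 L₀ e^(−k_1 t) = k_r D. Substituting D(t) from the Streeter–Phelps equation and solving for t gives
t_c = ln[(k_r/k_1)(1 − D₀(k_r−k_1)/(k_1 L₀))] / (k_r−k_1).
Here k_r−k_1 = 0.8190 d⁻¹ and 1 − D₀(k_r−k_1)/(k_1 L₀) = 1 − 0.564×0.8190/(0.156×25.2) = 0.8825, so
t_c = ln(6.250 × 0.8825) / 0.8190 = 1.708 / 0.8190 = 2.085 d.
L(t_c) = L₀ e^(−k_1 t_c) = 25.2 × 0.7223 = 18.20 mg/L, and at the critical point k_r D_c = k_1 L, so D_c = (0.156/0.975) × 18.20 = 2.912 mg/L.
Minimum DO = C_s − D_c = 10.1 − 2.912 = 7.188 mg/L.

t_c ≈ 2.08 d; D_c ≈ 2.91 mg/L; min DO ≈ 7.19 mg/L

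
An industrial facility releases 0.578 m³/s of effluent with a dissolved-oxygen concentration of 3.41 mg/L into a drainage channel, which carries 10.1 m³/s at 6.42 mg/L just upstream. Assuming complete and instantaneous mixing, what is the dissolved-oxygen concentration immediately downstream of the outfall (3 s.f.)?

6.26 mg/L

Flow-weighted mixing: C = (Q_r C_r + Q_w C_w)/(Q_r + Q_w)
= (10.1×6.42 + 0.578×3.41)/(10.1 + 0.578) = 66.81/10.68 = 6.257 mg/L.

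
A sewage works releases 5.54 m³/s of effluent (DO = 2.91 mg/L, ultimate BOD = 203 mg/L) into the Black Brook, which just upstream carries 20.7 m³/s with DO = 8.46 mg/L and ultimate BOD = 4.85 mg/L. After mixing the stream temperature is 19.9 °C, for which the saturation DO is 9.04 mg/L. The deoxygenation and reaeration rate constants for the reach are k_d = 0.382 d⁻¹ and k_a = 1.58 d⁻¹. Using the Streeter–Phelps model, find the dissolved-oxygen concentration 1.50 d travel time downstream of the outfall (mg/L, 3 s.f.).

DO ≈ 1.87 mg/L

Mixed DO = (20.7×8.46 + 5.54×2.91)/(20.7+5.54) = 191.2/26.24 = 7.288 mg/L.
Mixed L₀ = (20.7×4.85 + 5.54×203)/(26.24) = 1225/26.24 = 46.69 mg/L.
Initial deficit D₀ = C_s − DO₀ = 9.04 − 7.288 = 1.752 mg/L.
D(1.50) = [0.382×46.69/(1.58−0.382)](e^(−0.382×1.50) − e^(−1.58×1.50)) + 1.752 e^(−1.58×1.50)
= 14.89 × (0.5638 − 0.09348) + 1.752 × 0.09348 = 7.165 mg/L.
DO = 9.04 − 7.165 = 1.875 mg/L.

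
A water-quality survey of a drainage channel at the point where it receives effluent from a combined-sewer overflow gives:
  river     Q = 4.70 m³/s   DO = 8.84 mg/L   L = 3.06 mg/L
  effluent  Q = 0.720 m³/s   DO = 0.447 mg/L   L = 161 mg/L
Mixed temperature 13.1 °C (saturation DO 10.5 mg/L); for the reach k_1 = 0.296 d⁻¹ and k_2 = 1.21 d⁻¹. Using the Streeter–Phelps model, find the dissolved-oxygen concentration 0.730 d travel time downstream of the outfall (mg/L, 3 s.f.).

DO ≈ 6.30 mg/L

Mixed DO = (4.70×8.84 + 0.720×0.447)/(4.70+0.720) = 41.87/5.420 = 7.725 mg/L.
Mixed L₀ = (4.70×3.06 + 0.720×161)/(5.420) = 130.3/5.420 = 24.04 mg/L.
Initial deficit D₀ = C_s − DO₀ = 10.5 − 7.725 = 2.775 mg/L.
D(0.730) = [0.296×24.04/(1.21−0.296)](e^(−0.296×0.730) − e^(−1.21×0.730)) + 2.775 e^(−1.21×0.730)
= 7.786 × (0.8057 − 0.4134) + 2.775 × 0.4134 = 4.201 mg/L.
DO = 10.5 − 4.201 = 6.299 mg/L.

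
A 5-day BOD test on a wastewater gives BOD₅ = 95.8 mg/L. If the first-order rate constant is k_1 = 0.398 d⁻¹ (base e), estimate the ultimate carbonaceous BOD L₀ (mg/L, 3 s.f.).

BOD₅ = L₀(1 − e^(−5k_1)) ⇒ L₀ = BOD₅ / (1 − e^(−5×0.398))
= 95.8 / (1 − 0.1367) = 95.8 / 0.8633 = 111.0 mg/L.

L₀ ≈ 111 mg/L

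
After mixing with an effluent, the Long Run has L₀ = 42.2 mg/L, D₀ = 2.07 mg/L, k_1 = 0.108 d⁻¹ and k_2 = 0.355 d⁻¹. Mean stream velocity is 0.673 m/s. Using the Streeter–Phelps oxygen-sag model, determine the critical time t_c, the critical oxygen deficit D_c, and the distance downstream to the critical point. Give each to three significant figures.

t_c ≈ 4.34 d; D_c ≈ 8.04 mg/L; x_c ≈ 252 km

t_c = [1/(k_2−k_1)] ln[(k_2/k_1)(1 − D₀(k_2−k_1)/(k_1 L₀))]
= [1/(0.355−0.108)] ln[(0.355/0.108)(1 − 2.07×0.2470/(0.108×42.2))]
= (1/0.2470) ln[3.287 × 0.8878] = 4.049 × ln(2.918) = 4.049 × 1.071 = 4.336 d.
L(t_c) = L₀ e^(−k_1 t_c) = 42.2 × 0.6261 = 26.42 mg/L, and at the critical point k_2 D_c = k_1 L, so D_c = (0.108/0.355) × 26.42 = 8.038 mg/L.
x_c = v t_c = 0.673 m/s × 4.336 d × 86400 s/d = 252100 m ≈ 252 km.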